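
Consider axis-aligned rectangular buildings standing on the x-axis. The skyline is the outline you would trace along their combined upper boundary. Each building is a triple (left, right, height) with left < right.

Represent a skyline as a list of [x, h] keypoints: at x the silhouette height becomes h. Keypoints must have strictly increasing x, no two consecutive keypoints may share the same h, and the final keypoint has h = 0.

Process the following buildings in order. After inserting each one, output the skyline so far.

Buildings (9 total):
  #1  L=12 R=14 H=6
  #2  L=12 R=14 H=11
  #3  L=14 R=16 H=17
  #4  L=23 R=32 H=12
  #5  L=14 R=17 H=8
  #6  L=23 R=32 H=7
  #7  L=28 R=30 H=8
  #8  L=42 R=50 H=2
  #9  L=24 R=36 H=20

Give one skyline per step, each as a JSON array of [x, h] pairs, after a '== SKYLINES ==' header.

== SKYLINES ==
[[12,6],[14,0]]
[[12,11],[14,0]]
[[12,11],[14,17],[16,0]]
[[12,11],[14,17],[16,0],[23,12],[32,0]]
[[12,11],[14,17],[16,8],[17,0],[23,12],[32,0]]
[[12,11],[14,17],[16,8],[17,0],[23,12],[32,0]]
[[12,11],[14,17],[16,8],[17,0],[23,12],[32,0]]
[[12,11],[14,17],[16,8],[17,0],[23,12],[32,0],[42,2],[50,0]]
[[12,11],[14,17],[16,8],[17,0],[23,12],[24,20],[36,0],[42,2],[50,0]]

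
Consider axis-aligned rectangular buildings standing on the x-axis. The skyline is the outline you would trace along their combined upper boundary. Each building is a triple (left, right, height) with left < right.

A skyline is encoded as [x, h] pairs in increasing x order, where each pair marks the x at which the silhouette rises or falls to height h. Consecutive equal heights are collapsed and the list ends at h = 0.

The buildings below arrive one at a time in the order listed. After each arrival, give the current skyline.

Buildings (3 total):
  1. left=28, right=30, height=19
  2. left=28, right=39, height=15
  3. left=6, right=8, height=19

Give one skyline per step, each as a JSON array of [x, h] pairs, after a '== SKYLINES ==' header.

== SKYLINES ==
[[28,19],[30,0]]
[[28,19],[30,15],[39,0]]
[[6,19],[8,0],[28,19],[30,15],[39,0]]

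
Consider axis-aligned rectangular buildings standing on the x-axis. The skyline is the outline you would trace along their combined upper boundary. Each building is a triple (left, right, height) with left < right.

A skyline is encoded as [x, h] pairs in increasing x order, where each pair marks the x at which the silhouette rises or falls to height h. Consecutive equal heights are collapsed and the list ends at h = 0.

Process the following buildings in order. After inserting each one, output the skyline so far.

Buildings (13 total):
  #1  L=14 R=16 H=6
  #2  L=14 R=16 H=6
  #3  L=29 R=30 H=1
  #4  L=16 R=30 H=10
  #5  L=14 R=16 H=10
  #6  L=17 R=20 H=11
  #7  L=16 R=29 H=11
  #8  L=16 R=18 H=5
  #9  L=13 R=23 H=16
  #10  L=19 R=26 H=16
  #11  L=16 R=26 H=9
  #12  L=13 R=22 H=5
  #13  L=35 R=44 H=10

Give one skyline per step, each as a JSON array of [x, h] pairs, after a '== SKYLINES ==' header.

== SKYLINES ==
[[14,6],[16,0]]
[[14,6],[16,0]]
[[14,6],[16,0],[29,1],[30,0]]
[[14,6],[16,10],[30,0]]
[[14,10],[30,0]]
[[14,10],[17,11],[20,10],[30,0]]
[[14,10],[16,11],[29,10],[30,0]]
[[14,10],[16,11],[29,10],[30,0]]
[[13,16],[23,11],[29,10],[30,0]]
[[13,16],[26,11],[29,10],[30,0]]
[[13,16],[26,11],[29,10],[30,0]]
[[13,16],[26,11],[29,10],[30,0]]
[[13,16],[26,11],[29,10],[30,0],[35,10],[44,0]]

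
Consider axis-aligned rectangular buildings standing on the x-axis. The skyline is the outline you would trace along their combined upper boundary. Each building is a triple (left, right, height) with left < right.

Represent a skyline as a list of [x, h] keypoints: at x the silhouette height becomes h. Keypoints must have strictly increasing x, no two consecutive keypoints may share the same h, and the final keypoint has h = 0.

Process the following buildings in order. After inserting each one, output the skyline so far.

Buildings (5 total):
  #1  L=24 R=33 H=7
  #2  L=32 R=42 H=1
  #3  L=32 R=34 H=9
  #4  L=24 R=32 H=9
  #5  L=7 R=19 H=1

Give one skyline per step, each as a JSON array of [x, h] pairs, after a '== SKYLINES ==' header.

== SKYLINES ==
[[24,7],[33,0]]
[[24,7],[33,1],[42,0]]
[[24,7],[32,9],[34,1],[42,0]]
[[24,9],[34,1],[42,0]]
[[7,1],[19,0],[24,9],[34,1],[42,0]]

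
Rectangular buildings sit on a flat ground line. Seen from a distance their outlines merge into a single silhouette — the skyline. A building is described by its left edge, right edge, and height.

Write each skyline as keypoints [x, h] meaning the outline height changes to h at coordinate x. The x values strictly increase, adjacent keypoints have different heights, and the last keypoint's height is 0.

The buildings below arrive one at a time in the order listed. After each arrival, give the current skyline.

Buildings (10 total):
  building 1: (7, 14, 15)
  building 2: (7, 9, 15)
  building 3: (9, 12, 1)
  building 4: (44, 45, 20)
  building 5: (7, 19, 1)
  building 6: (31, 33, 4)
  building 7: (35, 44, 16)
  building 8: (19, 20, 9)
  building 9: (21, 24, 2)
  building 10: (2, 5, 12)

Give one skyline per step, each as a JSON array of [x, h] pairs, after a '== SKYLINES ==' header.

== SKYLINES ==
[[7,15],[14,0]]
[[7,15],[14,0]]
[[7,15],[14,0]]
[[7,15],[14,0],[44,20],[45,0]]
[[7,15],[14,1],[19,0],[44,20],[45,0]]
[[7,15],[14,1],[19,0],[31,4],[33,0],[44,20],[45,0]]
[[7,15],[14,1],[19,0],[31,4],[33,0],[35,16],[44,20],[45,0]]
[[7,15],[14,1],[19,9],[20,0],[31,4],[33,0],[35,16],[44,20],[45,0]]
[[7,15],[14,1],[19,9],[20,0],[21,2],[24,0],[31,4],[33,0],[35,16],[44,20],[45,0]]
[[2,12],[5,0],[7,15],[14,1],[19,9],[20,0],[21,2],[24,0],[31,4],[33,0],[35,16],[44,20],[45,0]]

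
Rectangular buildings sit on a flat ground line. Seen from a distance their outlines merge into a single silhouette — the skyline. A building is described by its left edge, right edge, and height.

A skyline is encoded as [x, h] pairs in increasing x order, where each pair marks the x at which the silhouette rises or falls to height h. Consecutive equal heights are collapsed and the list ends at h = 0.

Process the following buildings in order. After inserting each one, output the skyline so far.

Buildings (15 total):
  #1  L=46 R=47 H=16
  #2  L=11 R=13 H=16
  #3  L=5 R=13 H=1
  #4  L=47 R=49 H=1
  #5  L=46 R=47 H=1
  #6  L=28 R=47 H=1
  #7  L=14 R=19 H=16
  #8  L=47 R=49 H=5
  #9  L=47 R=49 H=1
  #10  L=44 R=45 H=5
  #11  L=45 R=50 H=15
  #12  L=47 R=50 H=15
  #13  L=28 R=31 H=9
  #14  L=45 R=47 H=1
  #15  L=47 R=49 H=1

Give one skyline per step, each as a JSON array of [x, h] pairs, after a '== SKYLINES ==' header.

== SKYLINES ==
[[46,16],[47,0]]
[[11,16],[13,0],[46,16],[47,0]]
[[5,1],[11,16],[13,0],[46,16],[47,0]]
[[5,1],[11,16],[13,0],[46,16],[47,1],[49,0]]
[[5,1],[11,16],[13,0],[46,16],[47,1],[49,0]]
[[5,1],[11,16],[13,0],[28,1],[46,16],[47,1],[49,0]]
[[5,1],[11,16],[13,0],[14,16],[19,0],[28,1],[46,16],[47,1],[49,0]]
[[5,1],[11,16],[13,0],[14,16],[19,0],[28,1],[46,16],[47,5],[49,0]]
[[5,1],[11,16],[13,0],[14,16],[19,0],[28,1],[46,16],[47,5],[49,0]]
[[5,1],[11,16],[13,0],[14,16],[19,0],[28,1],[44,5],[45,1],[46,16],[47,5],[49,0]]
[[5,1],[11,16],[13,0],[14,16],[19,0],[28,1],[44,5],[45,15],[46,16],[47,15],[50,0]]
[[5,1],[11,16],[13,0],[14,16],[19,0],[28,1],[44,5],[45,15],[46,16],[47,15],[50,0]]
[[5,1],[11,16],[13,0],[14,16],[19,0],[28,9],[31,1],[44,5],[45,15],[46,16],[47,15],[50,0]]
[[5,1],[11,16],[13,0],[14,16],[19,0],[28,9],[31,1],[44,5],[45,15],[46,16],[47,15],[50,0]]
[[5,1],[11,16],[13,0],[14,16],[19,0],[28,9],[31,1],[44,5],[45,15],[46,16],[47,15],[50,0]]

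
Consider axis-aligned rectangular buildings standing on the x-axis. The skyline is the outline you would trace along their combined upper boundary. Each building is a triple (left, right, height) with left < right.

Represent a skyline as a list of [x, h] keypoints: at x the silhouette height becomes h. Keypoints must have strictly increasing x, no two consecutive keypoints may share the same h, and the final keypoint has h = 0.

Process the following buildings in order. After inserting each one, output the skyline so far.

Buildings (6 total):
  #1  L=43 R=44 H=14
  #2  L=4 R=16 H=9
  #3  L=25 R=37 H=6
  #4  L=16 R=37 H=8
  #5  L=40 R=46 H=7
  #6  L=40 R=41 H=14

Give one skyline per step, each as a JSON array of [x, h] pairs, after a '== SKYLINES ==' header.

== SKYLINES ==
[[43,14],[44,0]]
[[4,9],[16,0],[43,14],[44,0]]
[[4,9],[16,0],[25,6],[37,0],[43,14],[44,0]]
[[4,9],[16,8],[37,0],[43,14],[44,0]]
[[4,9],[16,8],[37,0],[40,7],[43,14],[44,7],[46,0]]
[[4,9],[16,8],[37,0],[40,14],[41,7],[43,14],[44,7],[46,0]]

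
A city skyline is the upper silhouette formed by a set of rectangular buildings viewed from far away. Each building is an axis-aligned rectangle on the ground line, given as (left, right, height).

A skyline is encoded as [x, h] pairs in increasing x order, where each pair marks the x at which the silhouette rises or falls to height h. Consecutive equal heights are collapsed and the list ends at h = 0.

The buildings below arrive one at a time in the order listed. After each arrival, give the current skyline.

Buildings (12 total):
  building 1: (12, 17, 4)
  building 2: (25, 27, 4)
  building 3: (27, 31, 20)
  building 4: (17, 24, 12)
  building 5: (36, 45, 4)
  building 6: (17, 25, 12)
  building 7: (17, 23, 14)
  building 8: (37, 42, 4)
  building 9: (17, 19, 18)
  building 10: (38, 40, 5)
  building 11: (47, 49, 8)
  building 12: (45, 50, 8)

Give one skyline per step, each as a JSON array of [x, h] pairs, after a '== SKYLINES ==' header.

== SKYLINES ==
[[12,4],[17,0]]
[[12,4],[17,0],[25,4],[27,0]]
[[12,4],[17,0],[25,4],[27,20],[31,0]]
[[12,4],[17,12],[24,0],[25,4],[27,20],[31,0]]
[[12,4],[17,12],[24,0],[25,4],[27,20],[31,0],[36,4],[45,0]]
[[12,4],[17,12],[25,4],[27,20],[31,0],[36,4],[45,0]]
[[12,4],[17,14],[23,12],[25,4],[27,20],[31,0],[36,4],[45,0]]
[[12,4],[17,14],[23,12],[25,4],[27,20],[31,0],[36,4],[45,0]]
[[12,4],[17,18],[19,14],[23,12],[25,4],[27,20],[31,0],[36,4],[45,0]]
[[12,4],[17,18],[19,14],[23,12],[25,4],[27,20],[31,0],[36,4],[38,5],[40,4],[45,0]]
[[12,4],[17,18],[19,14],[23,12],[25,4],[27,20],[31,0],[36,4],[38,5],[40,4],[45,0],[47,8],[49,0]]
[[12,4],[17,18],[19,14],[23,12],[25,4],[27,20],[31,0],[36,4],[38,5],[40,4],[45,8],[50,0]]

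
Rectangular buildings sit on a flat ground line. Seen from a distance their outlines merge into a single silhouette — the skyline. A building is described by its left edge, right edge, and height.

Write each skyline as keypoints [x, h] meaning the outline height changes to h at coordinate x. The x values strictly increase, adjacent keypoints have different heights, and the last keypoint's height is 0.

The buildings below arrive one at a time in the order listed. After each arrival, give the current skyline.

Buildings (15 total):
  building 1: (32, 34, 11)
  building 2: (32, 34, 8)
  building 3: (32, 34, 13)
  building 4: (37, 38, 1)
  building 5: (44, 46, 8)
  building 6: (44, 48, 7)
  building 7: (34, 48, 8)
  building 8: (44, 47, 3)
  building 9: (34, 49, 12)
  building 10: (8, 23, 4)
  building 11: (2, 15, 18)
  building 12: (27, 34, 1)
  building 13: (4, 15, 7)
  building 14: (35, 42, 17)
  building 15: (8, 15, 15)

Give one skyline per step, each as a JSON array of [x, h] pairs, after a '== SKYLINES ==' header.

== SKYLINES ==
[[32,11],[34,0]]
[[32,11],[34,0]]
[[32,13],[34,0]]
[[32,13],[34,0],[37,1],[38,0]]
[[32,13],[34,0],[37,1],[38,0],[44,8],[46,0]]
[[32,13],[34,0],[37,1],[38,0],[44,8],[46,7],[48,0]]
[[32,13],[34,8],[48,0]]
[[32,13],[34,8],[48,0]]
[[32,13],[34,12],[49,0]]
[[8,4],[23,0],[32,13],[34,12],[49,0]]
[[2,18],[15,4],[23,0],[32,13],[34,12],[49,0]]
[[2,18],[15,4],[23,0],[27,1],[32,13],[34,12],[49,0]]
[[2,18],[15,4],[23,0],[27,1],[32,13],[34,12],[49,0]]
[[2,18],[15,4],[23,0],[27,1],[32,13],[34,12],[35,17],[42,12],[49,0]]
[[2,18],[15,4],[23,0],[27,1],[32,13],[34,12],[35,17],[42,12],[49,0]]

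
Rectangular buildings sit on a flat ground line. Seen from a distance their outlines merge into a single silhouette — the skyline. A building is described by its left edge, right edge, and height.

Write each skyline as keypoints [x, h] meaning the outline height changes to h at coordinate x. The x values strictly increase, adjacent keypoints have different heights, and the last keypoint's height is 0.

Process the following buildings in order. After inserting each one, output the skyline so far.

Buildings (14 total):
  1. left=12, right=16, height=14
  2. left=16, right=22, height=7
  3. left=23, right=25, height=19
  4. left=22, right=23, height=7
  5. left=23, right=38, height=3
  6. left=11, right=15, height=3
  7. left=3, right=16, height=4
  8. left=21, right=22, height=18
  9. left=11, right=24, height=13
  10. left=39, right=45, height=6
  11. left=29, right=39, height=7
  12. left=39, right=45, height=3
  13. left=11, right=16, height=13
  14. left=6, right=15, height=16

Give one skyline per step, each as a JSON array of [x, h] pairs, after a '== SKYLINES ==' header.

== SKYLINES ==
[[12,14],[16,0]]
[[12,14],[16,7],[22,0]]
[[12,14],[16,7],[22,0],[23,19],[25,0]]
[[12,14],[16,7],[23,19],[25,0]]
[[12,14],[16,7],[23,19],[25,3],[38,0]]
[[11,3],[12,14],[16,7],[23,19],[25,3],[38,0]]
[[3,4],[12,14],[16,7],[23,19],[25,3],[38,0]]
[[3,4],[12,14],[16,7],[21,18],[22,7],[23,19],[25,3],[38,0]]
[[3,4],[11,13],[12,14],[16,13],[21,18],[22,13],[23,19],[25,3],[38,0]]
[[3,4],[11,13],[12,14],[16,13],[21,18],[22,13],[23,19],[25,3],[38,0],[39,6],[45,0]]
[[3,4],[11,13],[12,14],[16,13],[21,18],[22,13],[23,19],[25,3],[29,7],[39,6],[45,0]]
[[3,4],[11,13],[12,14],[16,13],[21,18],[22,13],[23,19],[25,3],[29,7],[39,6],[45,0]]
[[3,4],[11,13],[12,14],[16,13],[21,18],[22,13],[23,19],[25,3],[29,7],[39,6],[45,0]]
[[3,4],[6,16],[15,14],[16,13],[21,18],[22,13],[23,19],[25,3],[29,7],[39,6],[45,0]]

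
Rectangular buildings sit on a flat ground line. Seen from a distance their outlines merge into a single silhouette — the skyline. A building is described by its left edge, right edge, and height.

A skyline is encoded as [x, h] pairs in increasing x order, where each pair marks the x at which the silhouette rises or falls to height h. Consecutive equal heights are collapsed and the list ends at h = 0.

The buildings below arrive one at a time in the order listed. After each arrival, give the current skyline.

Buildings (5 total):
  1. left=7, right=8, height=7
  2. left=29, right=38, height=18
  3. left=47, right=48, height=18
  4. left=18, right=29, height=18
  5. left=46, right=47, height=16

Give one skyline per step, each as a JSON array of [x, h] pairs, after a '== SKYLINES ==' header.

== SKYLINES ==
[[7,7],[8,0]]
[[7,7],[8,0],[29,18],[38,0]]
[[7,7],[8,0],[29,18],[38,0],[47,18],[48,0]]
[[7,7],[8,0],[18,18],[38,0],[47,18],[48,0]]
[[7,7],[8,0],[18,18],[38,0],[46,16],[47,18],[48,0]]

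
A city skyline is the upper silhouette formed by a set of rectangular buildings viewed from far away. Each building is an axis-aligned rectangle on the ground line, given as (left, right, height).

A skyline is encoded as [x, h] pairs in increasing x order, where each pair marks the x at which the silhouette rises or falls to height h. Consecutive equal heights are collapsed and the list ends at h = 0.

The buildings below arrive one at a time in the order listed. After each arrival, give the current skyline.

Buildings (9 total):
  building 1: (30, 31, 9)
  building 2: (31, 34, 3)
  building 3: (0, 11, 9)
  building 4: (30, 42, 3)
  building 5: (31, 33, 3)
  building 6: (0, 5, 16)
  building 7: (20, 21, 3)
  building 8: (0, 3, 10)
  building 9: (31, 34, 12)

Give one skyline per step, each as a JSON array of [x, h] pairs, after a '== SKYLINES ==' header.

== SKYLINES ==
[[30,9],[31,0]]
[[30,9],[31,3],[34,0]]
[[0,9],[11,0],[30,9],[31,3],[34,0]]
[[0,9],[11,0],[30,9],[31,3],[42,0]]
[[0,9],[11,0],[30,9],[31,3],[42,0]]
[[0,16],[5,9],[11,0],[30,9],[31,3],[42,0]]
[[0,16],[5,9],[11,0],[20,3],[21,0],[30,9],[31,3],[42,0]]
[[0,16],[5,9],[11,0],[20,3],[21,0],[30,9],[31,3],[42,0]]
[[0,16],[5,9],[11,0],[20,3],[21,0],[30,9],[31,12],[34,3],[42,0]]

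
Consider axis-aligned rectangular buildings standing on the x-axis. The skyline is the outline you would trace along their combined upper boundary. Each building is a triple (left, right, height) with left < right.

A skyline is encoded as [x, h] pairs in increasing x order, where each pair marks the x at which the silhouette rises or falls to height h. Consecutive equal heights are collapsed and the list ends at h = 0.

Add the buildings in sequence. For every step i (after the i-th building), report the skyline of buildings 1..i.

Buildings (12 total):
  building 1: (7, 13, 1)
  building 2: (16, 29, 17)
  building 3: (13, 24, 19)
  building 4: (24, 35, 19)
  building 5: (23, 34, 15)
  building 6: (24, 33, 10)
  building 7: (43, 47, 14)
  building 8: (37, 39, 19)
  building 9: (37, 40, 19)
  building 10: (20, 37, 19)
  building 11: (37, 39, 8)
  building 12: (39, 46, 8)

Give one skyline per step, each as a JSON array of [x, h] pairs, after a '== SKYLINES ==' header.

== SKYLINES ==
[[7,1],[13,0]]
[[7,1],[13,0],[16,17],[29,0]]
[[7,1],[13,19],[24,17],[29,0]]
[[7,1],[13,19],[35,0]]
[[7,1],[13,19],[35,0]]
[[7,1],[13,19],[35,0]]
[[7,1],[13,19],[35,0],[43,14],[47,0]]
[[7,1],[13,19],[35,0],[37,19],[39,0],[43,14],[47,0]]
[[7,1],[13,19],[35,0],[37,19],[40,0],[43,14],[47,0]]
[[7,1],[13,19],[40,0],[43,14],[47,0]]
[[7,1],[13,19],[40,0],[43,14],[47,0]]
[[7,1],[13,19],[40,8],[43,14],[47,0]]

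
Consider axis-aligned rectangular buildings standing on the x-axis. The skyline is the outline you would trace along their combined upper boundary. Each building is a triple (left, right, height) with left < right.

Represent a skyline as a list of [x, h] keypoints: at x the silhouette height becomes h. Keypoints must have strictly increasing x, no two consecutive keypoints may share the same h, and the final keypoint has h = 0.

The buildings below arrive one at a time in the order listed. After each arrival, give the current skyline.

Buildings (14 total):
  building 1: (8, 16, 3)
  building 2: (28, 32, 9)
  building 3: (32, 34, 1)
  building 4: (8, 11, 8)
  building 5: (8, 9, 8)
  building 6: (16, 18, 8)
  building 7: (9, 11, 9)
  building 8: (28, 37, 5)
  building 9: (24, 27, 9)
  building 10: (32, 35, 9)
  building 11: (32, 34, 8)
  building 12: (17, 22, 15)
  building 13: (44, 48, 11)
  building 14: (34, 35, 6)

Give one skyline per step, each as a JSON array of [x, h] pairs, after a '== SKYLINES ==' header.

== SKYLINES ==
[[8,3],[16,0]]
[[8,3],[16,0],[28,9],[32,0]]
[[8,3],[16,0],[28,9],[32,1],[34,0]]
[[8,8],[11,3],[16,0],[28,9],[32,1],[34,0]]
[[8,8],[11,3],[16,0],[28,9],[32,1],[34,0]]
[[8,8],[11,3],[16,8],[18,0],[28,9],[32,1],[34,0]]
[[8,8],[9,9],[11,3],[16,8],[18,0],[28,9],[32,1],[34,0]]
[[8,8],[9,9],[11,3],[16,8],[18,0],[28,9],[32,5],[37,0]]
[[8,8],[9,9],[11,3],[16,8],[18,0],[24,9],[27,0],[28,9],[32,5],[37,0]]
[[8,8],[9,9],[11,3],[16,8],[18,0],[24,9],[27,0],[28,9],[35,5],[37,0]]
[[8,8],[9,9],[11,3],[16,8],[18,0],[24,9],[27,0],[28,9],[35,5],[37,0]]
[[8,8],[9,9],[11,3],[16,8],[17,15],[22,0],[24,9],[27,0],[28,9],[35,5],[37,0]]
[[8,8],[9,9],[11,3],[16,8],[17,15],[22,0],[24,9],[27,0],[28,9],[35,5],[37,0],[44,11],[48,0]]
[[8,8],[9,9],[11,3],[16,8],[17,15],[22,0],[24,9],[27,0],[28,9],[35,5],[37,0],[44,11],[48,0]]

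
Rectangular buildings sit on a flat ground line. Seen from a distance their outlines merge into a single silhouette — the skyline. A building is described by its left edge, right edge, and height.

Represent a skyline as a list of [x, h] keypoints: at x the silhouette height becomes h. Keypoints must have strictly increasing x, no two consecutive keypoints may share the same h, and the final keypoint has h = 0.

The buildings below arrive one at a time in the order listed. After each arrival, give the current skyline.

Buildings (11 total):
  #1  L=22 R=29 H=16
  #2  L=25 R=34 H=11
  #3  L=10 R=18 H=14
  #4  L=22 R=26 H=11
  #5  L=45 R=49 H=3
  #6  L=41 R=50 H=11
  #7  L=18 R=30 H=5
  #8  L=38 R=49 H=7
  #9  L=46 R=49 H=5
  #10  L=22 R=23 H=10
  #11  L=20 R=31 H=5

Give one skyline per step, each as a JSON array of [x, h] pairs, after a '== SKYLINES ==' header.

== SKYLINES ==
[[22,16],[29,0]]
[[22,16],[29,11],[34,0]]
[[10,14],[18,0],[22,16],[29,11],[34,0]]
[[10,14],[18,0],[22,16],[29,11],[34,0]]
[[10,14],[18,0],[22,16],[29,11],[34,0],[45,3],[49,0]]
[[10,14],[18,0],[22,16],[29,11],[34,0],[41,11],[50,0]]
[[10,14],[18,5],[22,16],[29,11],[34,0],[41,11],[50,0]]
[[10,14],[18,5],[22,16],[29,11],[34,0],[38,7],[41,11],[50,0]]
[[10,14],[18,5],[22,16],[29,11],[34,0],[38,7],[41,11],[50,0]]
[[10,14],[18,5],[22,16],[29,11],[34,0],[38,7],[41,11],[50,0]]
[[10,14],[18,5],[22,16],[29,11],[34,0],[38,7],[41,11],[50,0]]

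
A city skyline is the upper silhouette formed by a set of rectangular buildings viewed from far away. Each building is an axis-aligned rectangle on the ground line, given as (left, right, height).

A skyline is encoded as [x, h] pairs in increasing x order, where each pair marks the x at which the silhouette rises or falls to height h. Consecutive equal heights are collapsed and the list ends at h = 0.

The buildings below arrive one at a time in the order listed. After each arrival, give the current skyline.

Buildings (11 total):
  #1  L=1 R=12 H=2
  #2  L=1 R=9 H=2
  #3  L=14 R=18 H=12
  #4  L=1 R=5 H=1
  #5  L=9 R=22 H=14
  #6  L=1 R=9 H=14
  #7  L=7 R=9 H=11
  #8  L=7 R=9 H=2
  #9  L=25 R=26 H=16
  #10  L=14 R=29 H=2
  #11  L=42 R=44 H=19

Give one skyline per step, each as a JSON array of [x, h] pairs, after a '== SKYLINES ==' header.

== SKYLINES ==
[[1,2],[12,0]]
[[1,2],[12,0]]
[[1,2],[12,0],[14,12],[18,0]]
[[1,2],[12,0],[14,12],[18,0]]
[[1,2],[9,14],[22,0]]
[[1,14],[22,0]]
[[1,14],[22,0]]
[[1,14],[22,0]]
[[1,14],[22,0],[25,16],[26,0]]
[[1,14],[22,2],[25,16],[26,2],[29,0]]
[[1,14],[22,2],[25,16],[26,2],[29,0],[42,19],[44,0]]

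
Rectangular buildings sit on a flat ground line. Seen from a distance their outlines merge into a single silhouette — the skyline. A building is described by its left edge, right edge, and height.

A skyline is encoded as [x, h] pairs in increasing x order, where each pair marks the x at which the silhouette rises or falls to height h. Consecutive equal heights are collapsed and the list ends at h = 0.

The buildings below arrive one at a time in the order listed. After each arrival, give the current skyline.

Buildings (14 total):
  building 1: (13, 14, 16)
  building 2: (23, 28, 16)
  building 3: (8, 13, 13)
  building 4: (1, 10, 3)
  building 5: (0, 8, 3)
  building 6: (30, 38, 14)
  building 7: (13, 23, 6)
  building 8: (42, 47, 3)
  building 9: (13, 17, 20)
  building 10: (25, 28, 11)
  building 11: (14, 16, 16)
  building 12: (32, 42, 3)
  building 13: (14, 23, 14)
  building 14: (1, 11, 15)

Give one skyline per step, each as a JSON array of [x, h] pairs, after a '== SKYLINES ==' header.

== SKYLINES ==
[[13,16],[14,0]]
[[13,16],[14,0],[23,16],[28,0]]
[[8,13],[13,16],[14,0],[23,16],[28,0]]
[[1,3],[8,13],[13,16],[14,0],[23,16],[28,0]]
[[0,3],[8,13],[13,16],[14,0],[23,16],[28,0]]
[[0,3],[8,13],[13,16],[14,0],[23,16],[28,0],[30,14],[38,0]]
[[0,3],[8,13],[13,16],[14,6],[23,16],[28,0],[30,14],[38,0]]
[[0,3],[8,13],[13,16],[14,6],[23,16],[28,0],[30,14],[38,0],[42,3],[47,0]]
[[0,3],[8,13],[13,20],[17,6],[23,16],[28,0],[30,14],[38,0],[42,3],[47,0]]
[[0,3],[8,13],[13,20],[17,6],[23,16],[28,0],[30,14],[38,0],[42,3],[47,0]]
[[0,3],[8,13],[13,20],[17,6],[23,16],[28,0],[30,14],[38,0],[42,3],[47,0]]
[[0,3],[8,13],[13,20],[17,6],[23,16],[28,0],[30,14],[38,3],[47,0]]
[[0,3],[8,13],[13,20],[17,14],[23,16],[28,0],[30,14],[38,3],[47,0]]
[[0,3],[1,15],[11,13],[13,20],[17,14],[23,16],[28,0],[30,14],[38,3],[47,0]]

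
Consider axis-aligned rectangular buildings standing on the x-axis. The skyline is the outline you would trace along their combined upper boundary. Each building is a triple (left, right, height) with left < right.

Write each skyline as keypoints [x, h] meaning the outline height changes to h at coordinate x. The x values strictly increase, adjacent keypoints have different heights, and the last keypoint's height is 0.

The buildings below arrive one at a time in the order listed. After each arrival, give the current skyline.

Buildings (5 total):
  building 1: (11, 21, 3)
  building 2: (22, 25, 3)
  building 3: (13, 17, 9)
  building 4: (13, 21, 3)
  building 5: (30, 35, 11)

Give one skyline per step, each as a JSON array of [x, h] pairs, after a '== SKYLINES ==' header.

== SKYLINES ==
[[11,3],[21,0]]
[[11,3],[21,0],[22,3],[25,0]]
[[11,3],[13,9],[17,3],[21,0],[22,3],[25,0]]
[[11,3],[13,9],[17,3],[21,0],[22,3],[25,0]]
[[11,3],[13,9],[17,3],[21,0],[22,3],[25,0],[30,11],[35,0]]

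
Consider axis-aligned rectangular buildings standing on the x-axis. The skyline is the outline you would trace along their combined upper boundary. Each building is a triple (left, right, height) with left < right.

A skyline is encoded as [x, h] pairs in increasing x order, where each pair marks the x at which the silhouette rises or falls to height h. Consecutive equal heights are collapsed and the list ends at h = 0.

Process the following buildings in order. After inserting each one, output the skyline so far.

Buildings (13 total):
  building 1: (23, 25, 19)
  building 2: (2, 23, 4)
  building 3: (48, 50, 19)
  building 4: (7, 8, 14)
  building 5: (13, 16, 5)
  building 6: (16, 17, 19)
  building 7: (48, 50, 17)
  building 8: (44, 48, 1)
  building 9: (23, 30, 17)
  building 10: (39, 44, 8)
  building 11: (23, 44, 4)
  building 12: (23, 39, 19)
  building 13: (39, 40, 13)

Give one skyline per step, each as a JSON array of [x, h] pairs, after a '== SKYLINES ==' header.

== SKYLINES ==
[[23,19],[25,0]]
[[2,4],[23,19],[25,0]]
[[2,4],[23,19],[25,0],[48,19],[50,0]]
[[2,4],[7,14],[8,4],[23,19],[25,0],[48,19],[50,0]]
[[2,4],[7,14],[8,4],[13,5],[16,4],[23,19],[25,0],[48,19],[50,0]]
[[2,4],[7,14],[8,4],[13,5],[16,19],[17,4],[23,19],[25,0],[48,19],[50,0]]
[[2,4],[7,14],[8,4],[13,5],[16,19],[17,4],[23,19],[25,0],[48,19],[50,0]]
[[2,4],[7,14],[8,4],[13,5],[16,19],[17,4],[23,19],[25,0],[44,1],[48,19],[50,0]]
[[2,4],[7,14],[8,4],[13,5],[16,19],[17,4],[23,19],[25,17],[30,0],[44,1],[48,19],[50,0]]
[[2,4],[7,14],[8,4],[13,5],[16,19],[17,4],[23,19],[25,17],[30,0],[39,8],[44,1],[48,19],[50,0]]
[[2,4],[7,14],[8,4],[13,5],[16,19],[17,4],[23,19],[25,17],[30,4],[39,8],[44,1],[48,19],[50,0]]
[[2,4],[7,14],[8,4],[13,5],[16,19],[17,4],[23,19],[39,8],[44,1],[48,19],[50,0]]
[[2,4],[7,14],[8,4],[13,5],[16,19],[17,4],[23,19],[39,13],[40,8],[44,1],[48,19],[50,0]]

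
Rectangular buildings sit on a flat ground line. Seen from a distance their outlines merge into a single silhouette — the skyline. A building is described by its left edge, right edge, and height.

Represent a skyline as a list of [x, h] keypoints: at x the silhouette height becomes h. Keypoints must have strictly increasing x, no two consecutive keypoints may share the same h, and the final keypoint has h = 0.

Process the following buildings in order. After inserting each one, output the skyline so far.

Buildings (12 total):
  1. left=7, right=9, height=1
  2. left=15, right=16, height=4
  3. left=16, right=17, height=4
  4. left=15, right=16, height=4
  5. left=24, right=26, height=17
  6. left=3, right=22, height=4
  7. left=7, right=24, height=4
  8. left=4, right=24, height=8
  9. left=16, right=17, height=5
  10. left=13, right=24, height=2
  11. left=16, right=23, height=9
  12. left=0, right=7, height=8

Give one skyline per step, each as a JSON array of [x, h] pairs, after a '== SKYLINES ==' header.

== SKYLINES ==
[[7,1],[9,0]]
[[7,1],[9,0],[15,4],[16,0]]
[[7,1],[9,0],[15,4],[17,0]]
[[7,1],[9,0],[15,4],[17,0]]
[[7,1],[9,0],[15,4],[17,0],[24,17],[26,0]]
[[3,4],[22,0],[24,17],[26,0]]
[[3,4],[24,17],[26,0]]
[[3,4],[4,8],[24,17],[26,0]]
[[3,4],[4,8],[24,17],[26,0]]
[[3,4],[4,8],[24,17],[26,0]]
[[3,4],[4,8],[16,9],[23,8],[24,17],[26,0]]
[[0,8],[16,9],[23,8],[24,17],[26,0]]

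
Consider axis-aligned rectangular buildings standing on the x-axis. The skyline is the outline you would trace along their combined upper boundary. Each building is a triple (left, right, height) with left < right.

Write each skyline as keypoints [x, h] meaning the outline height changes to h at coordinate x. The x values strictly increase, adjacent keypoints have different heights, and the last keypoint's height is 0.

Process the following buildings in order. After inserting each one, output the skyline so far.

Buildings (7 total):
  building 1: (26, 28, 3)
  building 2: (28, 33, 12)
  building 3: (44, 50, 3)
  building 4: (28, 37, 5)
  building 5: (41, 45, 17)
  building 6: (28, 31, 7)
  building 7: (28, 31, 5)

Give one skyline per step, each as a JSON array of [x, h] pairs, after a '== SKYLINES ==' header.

== SKYLINES ==
[[26,3],[28,0]]
[[26,3],[28,12],[33,0]]
[[26,3],[28,12],[33,0],[44,3],[50,0]]
[[26,3],[28,12],[33,5],[37,0],[44,3],[50,0]]
[[26,3],[28,12],[33,5],[37,0],[41,17],[45,3],[50,0]]
[[26,3],[28,12],[33,5],[37,0],[41,17],[45,3],[50,0]]
[[26,3],[28,12],[33,5],[37,0],[41,17],[45,3],[50,0]]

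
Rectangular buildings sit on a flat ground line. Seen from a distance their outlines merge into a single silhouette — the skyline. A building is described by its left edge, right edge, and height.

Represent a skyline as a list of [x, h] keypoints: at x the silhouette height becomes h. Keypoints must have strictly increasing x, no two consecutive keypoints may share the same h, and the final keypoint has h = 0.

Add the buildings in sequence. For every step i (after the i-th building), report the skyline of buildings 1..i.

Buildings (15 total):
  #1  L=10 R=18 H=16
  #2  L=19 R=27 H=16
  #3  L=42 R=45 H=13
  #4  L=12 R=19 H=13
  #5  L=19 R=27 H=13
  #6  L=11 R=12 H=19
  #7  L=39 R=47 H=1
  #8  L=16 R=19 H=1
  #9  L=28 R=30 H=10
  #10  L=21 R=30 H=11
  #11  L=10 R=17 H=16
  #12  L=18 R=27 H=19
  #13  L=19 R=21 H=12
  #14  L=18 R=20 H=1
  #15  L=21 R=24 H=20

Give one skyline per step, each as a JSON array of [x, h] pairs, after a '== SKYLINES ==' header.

== SKYLINES ==
[[10,16],[18,0]]
[[10,16],[18,0],[19,16],[27,0]]
[[10,16],[18,0],[19,16],[27,0],[42,13],[45,0]]
[[10,16],[18,13],[19,16],[27,0],[42,13],[45,0]]
[[10,16],[18,13],[19,16],[27,0],[42,13],[45,0]]
[[10,16],[11,19],[12,16],[18,13],[19,16],[27,0],[42,13],[45,0]]
[[10,16],[11,19],[12,16],[18,13],[19,16],[27,0],[39,1],[42,13],[45,1],[47,0]]
[[10,16],[11,19],[12,16],[18,13],[19,16],[27,0],[39,1],[42,13],[45,1],[47,0]]
[[10,16],[11,19],[12,16],[18,13],[19,16],[27,0],[28,10],[30,0],[39,1],[42,13],[45,1],[47,0]]
[[10,16],[11,19],[12,16],[18,13],[19,16],[27,11],[30,0],[39,1],[42,13],[45,1],[47,0]]
[[10,16],[11,19],[12,16],[18,13],[19,16],[27,11],[30,0],[39,1],[42,13],[45,1],[47,0]]
[[10,16],[11,19],[12,16],[18,19],[27,11],[30,0],[39,1],[42,13],[45,1],[47,0]]
[[10,16],[11,19],[12,16],[18,19],[27,11],[30,0],[39,1],[42,13],[45,1],[47,0]]
[[10,16],[11,19],[12,16],[18,19],[27,11],[30,0],[39,1],[42,13],[45,1],[47,0]]
[[10,16],[11,19],[12,16],[18,19],[21,20],[24,19],[27,11],[30,0],[39,1],[42,13],[45,1],[47,0]]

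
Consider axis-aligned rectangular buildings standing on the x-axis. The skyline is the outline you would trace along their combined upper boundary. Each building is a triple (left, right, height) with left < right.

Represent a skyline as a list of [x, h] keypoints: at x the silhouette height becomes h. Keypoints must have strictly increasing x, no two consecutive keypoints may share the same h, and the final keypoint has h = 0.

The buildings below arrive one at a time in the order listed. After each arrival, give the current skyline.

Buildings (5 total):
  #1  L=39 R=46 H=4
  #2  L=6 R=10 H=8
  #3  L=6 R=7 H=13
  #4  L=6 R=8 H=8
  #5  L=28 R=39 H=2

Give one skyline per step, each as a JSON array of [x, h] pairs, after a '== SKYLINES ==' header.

== SKYLINES ==
[[39,4],[46,0]]
[[6,8],[10,0],[39,4],[46,0]]
[[6,13],[7,8],[10,0],[39,4],[46,0]]
[[6,13],[7,8],[10,0],[39,4],[46,0]]
[[6,13],[7,8],[10,0],[28,2],[39,4],[46,0]]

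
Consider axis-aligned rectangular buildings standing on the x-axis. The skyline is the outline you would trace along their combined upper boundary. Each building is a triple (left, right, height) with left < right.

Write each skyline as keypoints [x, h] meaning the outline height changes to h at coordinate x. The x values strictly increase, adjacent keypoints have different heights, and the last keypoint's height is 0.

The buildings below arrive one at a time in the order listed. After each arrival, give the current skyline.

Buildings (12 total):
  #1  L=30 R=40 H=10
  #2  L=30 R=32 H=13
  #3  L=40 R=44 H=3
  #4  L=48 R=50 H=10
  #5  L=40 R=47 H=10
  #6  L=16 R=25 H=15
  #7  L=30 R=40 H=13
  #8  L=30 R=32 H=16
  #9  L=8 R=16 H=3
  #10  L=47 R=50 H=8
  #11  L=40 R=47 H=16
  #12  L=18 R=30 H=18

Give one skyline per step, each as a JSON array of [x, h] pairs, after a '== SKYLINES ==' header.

== SKYLINES ==
[[30,10],[40,0]]
[[30,13],[32,10],[40,0]]
[[30,13],[32,10],[40,3],[44,0]]
[[30,13],[32,10],[40,3],[44,0],[48,10],[50,0]]
[[30,13],[32,10],[47,0],[48,10],[50,0]]
[[16,15],[25,0],[30,13],[32,10],[47,0],[48,10],[50,0]]
[[16,15],[25,0],[30,13],[40,10],[47,0],[48,10],[50,0]]
[[16,15],[25,0],[30,16],[32,13],[40,10],[47,0],[48,10],[50,0]]
[[8,3],[16,15],[25,0],[30,16],[32,13],[40,10],[47,0],[48,10],[50,0]]
[[8,3],[16,15],[25,0],[30,16],[32,13],[40,10],[47,8],[48,10],[50,0]]
[[8,3],[16,15],[25,0],[30,16],[32,13],[40,16],[47,8],[48,10],[50,0]]
[[8,3],[16,15],[18,18],[30,16],[32,13],[40,16],[47,8],[48,10],[50,0]]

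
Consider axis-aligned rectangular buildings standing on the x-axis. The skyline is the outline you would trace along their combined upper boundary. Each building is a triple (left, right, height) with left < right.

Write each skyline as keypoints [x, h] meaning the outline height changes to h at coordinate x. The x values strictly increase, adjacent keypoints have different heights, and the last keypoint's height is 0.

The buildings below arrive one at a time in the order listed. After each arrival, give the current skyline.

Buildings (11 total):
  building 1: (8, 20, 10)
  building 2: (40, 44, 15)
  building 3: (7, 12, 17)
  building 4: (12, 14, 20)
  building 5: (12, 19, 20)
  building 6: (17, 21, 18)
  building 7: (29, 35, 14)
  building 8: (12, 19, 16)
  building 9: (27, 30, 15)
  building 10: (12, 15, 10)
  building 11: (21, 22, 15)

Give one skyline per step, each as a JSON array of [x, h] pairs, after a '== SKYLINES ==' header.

== SKYLINES ==
[[8,10],[20,0]]
[[8,10],[20,0],[40,15],[44,0]]
[[7,17],[12,10],[20,0],[40,15],[44,0]]
[[7,17],[12,20],[14,10],[20,0],[40,15],[44,0]]
[[7,17],[12,20],[19,10],[20,0],[40,15],[44,0]]
[[7,17],[12,20],[19,18],[21,0],[40,15],[44,0]]
[[7,17],[12,20],[19,18],[21,0],[29,14],[35,0],[40,15],[44,0]]
[[7,17],[12,20],[19,18],[21,0],[29,14],[35,0],[40,15],[44,0]]
[[7,17],[12,20],[19,18],[21,0],[27,15],[30,14],[35,0],[40,15],[44,0]]
[[7,17],[12,20],[19,18],[21,0],[27,15],[30,14],[35,0],[40,15],[44,0]]
[[7,17],[12,20],[19,18],[21,15],[22,0],[27,15],[30,14],[35,0],[40,15],[44,0]]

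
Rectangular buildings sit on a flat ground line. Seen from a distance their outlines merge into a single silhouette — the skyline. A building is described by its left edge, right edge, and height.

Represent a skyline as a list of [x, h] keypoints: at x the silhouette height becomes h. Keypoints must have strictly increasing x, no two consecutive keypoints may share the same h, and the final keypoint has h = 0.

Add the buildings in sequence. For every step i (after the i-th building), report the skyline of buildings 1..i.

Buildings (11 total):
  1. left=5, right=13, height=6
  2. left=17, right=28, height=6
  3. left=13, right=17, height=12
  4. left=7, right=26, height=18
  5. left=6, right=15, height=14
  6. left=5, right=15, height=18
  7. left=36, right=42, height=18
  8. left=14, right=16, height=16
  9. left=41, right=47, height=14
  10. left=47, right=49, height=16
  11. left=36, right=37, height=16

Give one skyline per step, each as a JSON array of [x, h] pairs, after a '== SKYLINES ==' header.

== SKYLINES ==
[[5,6],[13,0]]
[[5,6],[13,0],[17,6],[28,0]]
[[5,6],[13,12],[17,6],[28,0]]
[[5,6],[7,18],[26,6],[28,0]]
[[5,6],[6,14],[7,18],[26,6],[28,0]]
[[5,18],[26,6],[28,0]]
[[5,18],[26,6],[28,0],[36,18],[42,0]]
[[5,18],[26,6],[28,0],[36,18],[42,0]]
[[5,18],[26,6],[28,0],[36,18],[42,14],[47,0]]
[[5,18],[26,6],[28,0],[36,18],[42,14],[47,16],[49,0]]
[[5,18],[26,6],[28,0],[36,18],[42,14],[47,16],[49,0]]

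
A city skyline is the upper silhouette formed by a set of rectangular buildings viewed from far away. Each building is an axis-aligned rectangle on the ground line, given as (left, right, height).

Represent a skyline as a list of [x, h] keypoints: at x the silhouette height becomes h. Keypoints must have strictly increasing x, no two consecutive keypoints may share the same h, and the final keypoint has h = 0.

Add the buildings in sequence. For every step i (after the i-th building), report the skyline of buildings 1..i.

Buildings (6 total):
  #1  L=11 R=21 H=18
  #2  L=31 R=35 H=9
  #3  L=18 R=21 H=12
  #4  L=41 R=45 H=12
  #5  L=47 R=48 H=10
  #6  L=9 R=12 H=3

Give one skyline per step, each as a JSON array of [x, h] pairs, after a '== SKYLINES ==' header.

== SKYLINES ==
[[11,18],[21,0]]
[[11,18],[21,0],[31,9],[35,0]]
[[11,18],[21,0],[31,9],[35,0]]
[[11,18],[21,0],[31,9],[35,0],[41,12],[45,0]]
[[11,18],[21,0],[31,9],[35,0],[41,12],[45,0],[47,10],[48,0]]
[[9,3],[11,18],[21,0],[31,9],[35,0],[41,12],[45,0],[47,10],[48,0]]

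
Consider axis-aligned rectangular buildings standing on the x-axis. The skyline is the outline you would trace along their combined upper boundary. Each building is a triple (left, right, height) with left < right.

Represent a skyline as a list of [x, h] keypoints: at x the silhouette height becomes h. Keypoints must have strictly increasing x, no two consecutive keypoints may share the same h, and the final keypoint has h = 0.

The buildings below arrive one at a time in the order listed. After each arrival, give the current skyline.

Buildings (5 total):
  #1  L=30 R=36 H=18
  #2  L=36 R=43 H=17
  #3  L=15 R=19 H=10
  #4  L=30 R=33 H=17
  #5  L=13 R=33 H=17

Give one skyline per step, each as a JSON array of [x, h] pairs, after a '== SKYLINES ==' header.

== SKYLINES ==
[[30,18],[36,0]]
[[30,18],[36,17],[43,0]]
[[15,10],[19,0],[30,18],[36,17],[43,0]]
[[15,10],[19,0],[30,18],[36,17],[43,0]]
[[13,17],[30,18],[36,17],[43,0]]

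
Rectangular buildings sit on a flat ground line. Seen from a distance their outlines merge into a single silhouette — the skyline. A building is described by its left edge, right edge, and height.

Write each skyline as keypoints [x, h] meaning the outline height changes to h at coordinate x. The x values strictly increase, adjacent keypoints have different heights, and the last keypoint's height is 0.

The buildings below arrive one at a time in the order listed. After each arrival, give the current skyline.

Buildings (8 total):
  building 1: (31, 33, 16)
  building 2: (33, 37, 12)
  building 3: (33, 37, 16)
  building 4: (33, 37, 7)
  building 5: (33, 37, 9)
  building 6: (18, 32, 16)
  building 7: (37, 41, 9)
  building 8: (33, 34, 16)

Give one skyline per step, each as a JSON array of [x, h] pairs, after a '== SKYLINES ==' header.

== SKYLINES ==
[[31,16],[33,0]]
[[31,16],[33,12],[37,0]]
[[31,16],[37,0]]
[[31,16],[37,0]]
[[31,16],[37,0]]
[[18,16],[37,0]]
[[18,16],[37,9],[41,0]]
[[18,16],[37,9],[41,0]]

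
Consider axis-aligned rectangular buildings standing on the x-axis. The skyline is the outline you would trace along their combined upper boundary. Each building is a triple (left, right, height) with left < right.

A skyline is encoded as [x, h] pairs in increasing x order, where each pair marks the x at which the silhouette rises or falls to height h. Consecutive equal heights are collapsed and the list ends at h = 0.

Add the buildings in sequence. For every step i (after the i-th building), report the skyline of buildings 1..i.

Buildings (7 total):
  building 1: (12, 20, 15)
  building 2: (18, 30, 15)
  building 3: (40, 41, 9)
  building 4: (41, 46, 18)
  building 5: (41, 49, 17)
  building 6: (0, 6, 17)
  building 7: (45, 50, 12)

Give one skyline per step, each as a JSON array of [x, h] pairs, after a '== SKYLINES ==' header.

== SKYLINES ==
[[12,15],[20,0]]
[[12,15],[30,0]]
[[12,15],[30,0],[40,9],[41,0]]
[[12,15],[30,0],[40,9],[41,18],[46,0]]
[[12,15],[30,0],[40,9],[41,18],[46,17],[49,0]]
[[0,17],[6,0],[12,15],[30,0],[40,9],[41,18],[46,17],[49,0]]
[[0,17],[6,0],[12,15],[30,0],[40,9],[41,18],[46,17],[49,12],[50,0]]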